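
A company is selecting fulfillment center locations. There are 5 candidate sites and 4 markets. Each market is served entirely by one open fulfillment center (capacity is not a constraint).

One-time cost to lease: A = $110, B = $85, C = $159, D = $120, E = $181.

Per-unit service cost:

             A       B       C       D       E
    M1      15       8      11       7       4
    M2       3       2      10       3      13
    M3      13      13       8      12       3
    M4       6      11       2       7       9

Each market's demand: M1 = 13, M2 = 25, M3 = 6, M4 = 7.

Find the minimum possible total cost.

Minimum total cost: 394

For any fixed open set, each market goes to its cheapest open site; total = fixed + service.
{B}: M1→B 8·13=104, M2→B 2·25=50, M3→B 13·6=78, M4→B 11·7=77. Service 309; fixed 85; total 394.
{D}: service 287 + fixed 120 = 407
{B, E}: service 183 + fixed 266 = 449
{A, B, C, D, E}: service 134 + fixed 655 = 789
No other subset beats 394.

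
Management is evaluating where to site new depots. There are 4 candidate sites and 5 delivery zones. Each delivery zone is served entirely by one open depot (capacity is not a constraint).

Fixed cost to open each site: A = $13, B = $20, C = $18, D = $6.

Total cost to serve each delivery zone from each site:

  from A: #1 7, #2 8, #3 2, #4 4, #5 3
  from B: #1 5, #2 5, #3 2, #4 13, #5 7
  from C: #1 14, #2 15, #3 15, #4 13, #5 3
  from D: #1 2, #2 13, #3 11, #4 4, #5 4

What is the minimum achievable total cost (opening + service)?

For any fixed open set, each delivery zone goes to its cheapest open site; total = fixed + service.
{A}: #1→A 7, #2→A 8, #3→A 2, #4→A 4, #5→A 3. Service 24; fixed 13; total 37.
{A, D}: service 19 + fixed 19 = 38
{D}: service 34 + fixed 6 = 40
{A, B, C, D}: service 16 + fixed 57 = 73
No other subset beats 37.

Minimum total cost: 37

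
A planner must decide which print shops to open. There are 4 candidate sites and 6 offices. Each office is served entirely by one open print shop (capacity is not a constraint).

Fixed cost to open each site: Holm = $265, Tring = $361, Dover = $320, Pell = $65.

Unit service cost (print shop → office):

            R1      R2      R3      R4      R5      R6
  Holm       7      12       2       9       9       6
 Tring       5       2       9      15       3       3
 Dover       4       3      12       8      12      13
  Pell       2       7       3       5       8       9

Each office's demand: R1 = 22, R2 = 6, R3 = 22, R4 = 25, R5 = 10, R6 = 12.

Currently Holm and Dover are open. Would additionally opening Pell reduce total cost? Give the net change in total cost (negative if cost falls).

Yes — net change −64 (cost falls by 64).

Current service cost with {Holm, Dover}: 512.
Adding Pell: each office re-picks its cheapest; new service cost 383, saving 129.
Extra fixed cost: 65. Net change = 65 − 129 = -64.
(Totals: 1097 → 1033.)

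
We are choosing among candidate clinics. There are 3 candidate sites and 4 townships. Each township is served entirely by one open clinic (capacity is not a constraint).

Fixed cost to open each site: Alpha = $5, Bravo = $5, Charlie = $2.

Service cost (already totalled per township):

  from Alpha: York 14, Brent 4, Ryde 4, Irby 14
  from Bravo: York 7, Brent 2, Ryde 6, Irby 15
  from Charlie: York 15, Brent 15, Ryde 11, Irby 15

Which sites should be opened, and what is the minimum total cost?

For any fixed open set, each township goes to its cheapest open site; total = fixed + service.
{Bravo}: York→Bravo 7, Brent→Bravo 2, Ryde→Bravo 6, Irby→Bravo 15. Service 30; fixed 5; total 35.
{Alpha, Bravo}: York→Bravo 7, Brent→Bravo 2, Ryde→Alpha 4, Irby→Alpha 14. Service 27; fixed 10; total 37.
{Bravo, Charlie}: service 30 + fixed 7 = 37
{Alpha, Bravo, Charlie}: York→Bravo 7, Brent→Bravo 2, Ryde→Alpha 4, Irby→Alpha 14. Service 27; fixed 12; total 39.
No other subset beats 35.

Open Bravo only; minimum total cost 35.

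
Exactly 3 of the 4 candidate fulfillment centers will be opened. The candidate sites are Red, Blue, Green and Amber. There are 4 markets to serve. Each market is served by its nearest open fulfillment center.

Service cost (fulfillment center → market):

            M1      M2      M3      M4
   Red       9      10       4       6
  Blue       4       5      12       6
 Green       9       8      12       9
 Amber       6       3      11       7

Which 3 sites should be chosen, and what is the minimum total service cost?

Choose Red, Blue and Amber; total service cost 17.

With exactly 3 open, each market uses its cheapest among the chosen.
{Red, Blue, Amber}: M1→Blue 4, M2→Amber 3, M3→Red 4, M4→Red 6. Service cost 17.
{Red, Blue, Green}: service cost 19
{Red, Green, Amber}: service cost 19
Among all 4 size-3 choices, {Red, Blue, Amber} is lowest.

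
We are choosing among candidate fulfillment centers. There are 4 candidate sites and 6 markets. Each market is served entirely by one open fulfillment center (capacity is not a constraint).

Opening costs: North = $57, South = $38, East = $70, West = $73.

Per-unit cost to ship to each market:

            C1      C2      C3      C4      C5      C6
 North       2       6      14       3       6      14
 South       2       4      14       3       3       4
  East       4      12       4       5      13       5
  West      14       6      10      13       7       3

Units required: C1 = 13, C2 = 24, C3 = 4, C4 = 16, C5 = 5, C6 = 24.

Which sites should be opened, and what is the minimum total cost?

For any fixed open set, each market goes to its cheapest open site; total = fixed + service.
{South}: C1→South 2·13=26, C2→South 4·24=96, C3→South 14·4=56, C4→South 3·16=48, C5→South 3·5=15, C6→South 4·24=96. Service 337; fixed 38; total 375.
{South, East}: C1→South 2·13=26, C2→South 4·24=96, C3→East 4·4=16, C4→South 3·16=48, C5→South 3·5=15, C6→South 4·24=96. Service 297; fixed 108; total 405.
{South, West}: C1→South 2·13=26, C2→South 4·24=96, C3→West 10·4=40, C4→South 3·16=48, C5→South 3·5=15, C6→West 3·24=72. Service 297; fixed 111; total 408.
{North, South, East, West}: service 273 + fixed 238 = 511
No other subset beats 375.

Open South only; minimum total cost 375.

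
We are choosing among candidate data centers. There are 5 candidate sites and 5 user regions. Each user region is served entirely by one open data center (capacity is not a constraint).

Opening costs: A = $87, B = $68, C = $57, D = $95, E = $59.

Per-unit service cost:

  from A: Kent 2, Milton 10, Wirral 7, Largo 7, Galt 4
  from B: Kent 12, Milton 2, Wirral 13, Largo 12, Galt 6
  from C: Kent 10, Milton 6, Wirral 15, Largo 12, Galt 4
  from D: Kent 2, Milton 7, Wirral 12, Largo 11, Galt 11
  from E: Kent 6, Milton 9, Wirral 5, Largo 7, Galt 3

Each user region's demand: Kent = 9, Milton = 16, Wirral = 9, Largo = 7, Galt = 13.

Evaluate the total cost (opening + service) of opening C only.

Total cost: 514

Each user region is assigned to its cheapest site among the open ones.
{C}: Kent→C 10·9=90, Milton→C 6·16=96, Wirral→C 15·9=135, Largo→C 12·7=84, Galt→C 4·13=52. Service 457; fixed 57; total 514.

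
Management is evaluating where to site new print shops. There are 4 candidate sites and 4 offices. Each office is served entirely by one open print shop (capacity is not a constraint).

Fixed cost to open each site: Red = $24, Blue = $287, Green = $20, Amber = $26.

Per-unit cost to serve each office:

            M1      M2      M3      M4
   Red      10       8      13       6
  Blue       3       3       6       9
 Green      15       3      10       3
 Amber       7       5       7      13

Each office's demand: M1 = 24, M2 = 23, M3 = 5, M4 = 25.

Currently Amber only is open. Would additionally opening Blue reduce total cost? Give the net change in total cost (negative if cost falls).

Current service cost with {Amber}: 643.
Adding Blue: each office re-picks its cheapest; new service cost 396, saving 247.
Extra fixed cost: 287. Net change = 287 − 247 = 40.
(Totals: 669 → 709.)

No — net change +40 (cost rises by 40).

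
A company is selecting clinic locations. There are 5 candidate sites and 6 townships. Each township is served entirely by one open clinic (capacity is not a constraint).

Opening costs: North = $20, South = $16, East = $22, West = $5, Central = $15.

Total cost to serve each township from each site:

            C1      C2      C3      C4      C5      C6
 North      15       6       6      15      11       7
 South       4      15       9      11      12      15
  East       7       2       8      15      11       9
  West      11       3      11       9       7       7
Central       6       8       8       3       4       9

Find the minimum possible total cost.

For any fixed open set, each township goes to its cheapest open site; total = fixed + service.
{West, Central}: C1→Central 6, C2→West 3, C3→Central 8, C4→Central 3, C5→Central 4, C6→West 7. Service 31; fixed 20; total 51.
{West}: service 48 + fixed 5 = 53
{Central}: service 38 + fixed 15 = 53
{North, South, East, West, Central}: service 26 + fixed 78 = 104
No other subset beats 51.

Minimum total cost: 51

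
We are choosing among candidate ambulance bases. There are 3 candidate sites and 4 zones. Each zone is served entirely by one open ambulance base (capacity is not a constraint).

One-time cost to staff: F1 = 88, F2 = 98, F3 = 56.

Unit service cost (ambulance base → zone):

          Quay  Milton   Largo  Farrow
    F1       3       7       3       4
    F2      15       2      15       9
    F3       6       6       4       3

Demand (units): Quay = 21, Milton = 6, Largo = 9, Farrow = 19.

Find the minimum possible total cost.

Minimum total cost: 296

For any fixed open set, each zone goes to its cheapest open site; total = fixed + service.
{F1}: Quay→F1 3·21=63, Milton→F1 7·6=42, Largo→F1 3·9=27, Farrow→F1 4·19=76. Service 208; fixed 88; total 296.
{F3}: service 255 + fixed 56 = 311
{F1, F3}: Quay→F1 3·21=63, Milton→F3 6·6=36, Largo→F1 3·9=27, Farrow→F3 3·19=57. Service 183; fixed 144; total 327.
{F1, F2, F3}: Quay→F1 3·21=63, Milton→F2 2·6=12, Largo→F1 3·9=27, Farrow→F3 3·19=57. Service 159; fixed 242; total 401.
(All 7 nonempty subsets were checked; F1 only is lowest.)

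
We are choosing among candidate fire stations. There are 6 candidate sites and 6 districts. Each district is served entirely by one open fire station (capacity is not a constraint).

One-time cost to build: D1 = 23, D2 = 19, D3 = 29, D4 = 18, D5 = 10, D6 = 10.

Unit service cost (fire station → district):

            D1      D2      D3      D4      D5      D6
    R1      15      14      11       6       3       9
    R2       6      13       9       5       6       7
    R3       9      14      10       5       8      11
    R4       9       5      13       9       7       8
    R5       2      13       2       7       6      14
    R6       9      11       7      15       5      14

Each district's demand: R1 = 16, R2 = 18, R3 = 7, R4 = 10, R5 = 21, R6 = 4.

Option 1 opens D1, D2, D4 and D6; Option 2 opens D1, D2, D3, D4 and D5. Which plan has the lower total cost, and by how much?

Option 1: {D1, D2, D4, D6}: R1→D4 6·16=96, R2→D4 5·18=90, R3→D4 5·7=35, R4→D2 5·10=50, R5→D1 2·21=42, R6→D1 9·4=36. Service 349; fixed 70; total 419.
Option 2: {D1, D2, D3, D4, D5}: R1→D5 3·16=48, R2→D4 5·18=90, R3→D4 5·7=35, R4→D2 5·10=50, R5→D1 2·21=42, R6→D5 5·4=20. Service 285; fixed 99; total 384.
Difference: |419 − 384| = 35.

Option 2 is cheaper by 35.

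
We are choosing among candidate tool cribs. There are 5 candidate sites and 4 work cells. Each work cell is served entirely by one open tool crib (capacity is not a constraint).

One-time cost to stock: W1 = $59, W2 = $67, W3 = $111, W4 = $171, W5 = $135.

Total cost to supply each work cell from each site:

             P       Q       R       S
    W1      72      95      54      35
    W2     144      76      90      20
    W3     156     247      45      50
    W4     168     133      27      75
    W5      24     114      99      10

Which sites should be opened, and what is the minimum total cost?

For any fixed open set, each work cell goes to its cheapest open site; total = fixed + service.
{W1}: P→W1 72, Q→W1 95, R→W1 54, S→W1 35. Service 256; fixed 59; total 315.
{W1, W2}: service 222 + fixed 126 = 348
{W1, W5}: P→W5 24, Q→W1 95, R→W1 54, S→W5 10. Service 183; fixed 194; total 377.
{W1, W2, W3, W4, W5}: service 137 + fixed 543 = 680
No other subset beats 315.

Open W1 only; minimum total cost 315.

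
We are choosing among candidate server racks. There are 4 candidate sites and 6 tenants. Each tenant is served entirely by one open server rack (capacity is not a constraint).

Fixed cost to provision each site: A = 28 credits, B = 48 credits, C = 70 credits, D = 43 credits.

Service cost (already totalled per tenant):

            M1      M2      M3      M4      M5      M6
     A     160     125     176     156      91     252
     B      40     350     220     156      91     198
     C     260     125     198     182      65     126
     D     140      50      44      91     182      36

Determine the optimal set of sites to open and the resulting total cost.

Open B and D; minimum total cost 443.

For any fixed open set, each tenant goes to its cheapest open site; total = fixed + service.
{B, D}: M1→B 40, M2→D 50, M3→D 44, M4→D 91, M5→B 91, M6→D 36. Service 352; fixed 91; total 443.
{A, B, D}: service 352 + fixed 119 = 471
{B, C, D}: M1→B 40, M2→D 50, M3→D 44, M4→D 91, M5→C 65, M6→D 36. Service 326; fixed 161; total 487.
{A, B, C, D}: M1→B 40, M2→D 50, M3→D 44, M4→D 91, M5→C 65, M6→D 36. Service 326; fixed 189; total 515.
(All 15 nonempty subsets were checked; B and D is lowest.)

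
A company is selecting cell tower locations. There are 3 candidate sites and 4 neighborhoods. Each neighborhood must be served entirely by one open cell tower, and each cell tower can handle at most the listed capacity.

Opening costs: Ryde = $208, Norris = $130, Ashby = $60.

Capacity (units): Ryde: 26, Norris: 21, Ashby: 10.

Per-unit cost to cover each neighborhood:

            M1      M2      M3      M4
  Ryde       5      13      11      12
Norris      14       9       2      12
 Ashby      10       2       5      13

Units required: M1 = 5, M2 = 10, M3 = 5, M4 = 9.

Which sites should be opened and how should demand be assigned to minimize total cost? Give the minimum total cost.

Open {Norris, Ashby}: M1→Norris 14·5=70, M2→Ashby 2·10=20, M3→Norris 2·5=10, M4→Norris 12·9=108.
Loads: Norris carries 19/21, Ashby carries 10/10. Service 208; fixed 190; total 398.
Next best feasible plan costs 463.

Minimum total cost: 398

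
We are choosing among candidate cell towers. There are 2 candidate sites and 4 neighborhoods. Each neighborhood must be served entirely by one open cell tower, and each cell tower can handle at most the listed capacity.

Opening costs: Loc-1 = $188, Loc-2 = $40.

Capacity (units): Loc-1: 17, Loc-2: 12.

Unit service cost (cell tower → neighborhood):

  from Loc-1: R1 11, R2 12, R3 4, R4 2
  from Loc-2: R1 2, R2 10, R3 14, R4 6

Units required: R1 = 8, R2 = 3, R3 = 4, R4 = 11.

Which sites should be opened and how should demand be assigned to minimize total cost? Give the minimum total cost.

Minimum total cost: 312

Open {Loc-1, Loc-2}: R1→Loc-2 2·8=16, R2→Loc-2 10·3=30, R3→Loc-1 4·4=16, R4→Loc-1 2·11=22.
Loads: Loc-1 carries 15/17, Loc-2 carries 11/12. Service 84; fixed 228; total 312.
Next best feasible plan costs 358.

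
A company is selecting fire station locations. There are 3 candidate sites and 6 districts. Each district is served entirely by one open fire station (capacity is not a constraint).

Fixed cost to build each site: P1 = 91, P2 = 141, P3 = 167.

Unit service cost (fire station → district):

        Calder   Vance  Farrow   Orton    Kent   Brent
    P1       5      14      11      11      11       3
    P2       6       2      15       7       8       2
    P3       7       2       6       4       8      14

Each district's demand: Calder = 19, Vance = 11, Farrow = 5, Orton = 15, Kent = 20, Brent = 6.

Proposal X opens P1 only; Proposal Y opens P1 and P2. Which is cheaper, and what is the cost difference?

Proposal X: {P1}: Calder→P1 5·19=95, Vance→P1 14·11=154, Farrow→P1 11·5=55, Orton→P1 11·15=165, Kent→P1 11·20=220, Brent→P1 3·6=18. Service 707; fixed 91; total 798.
Proposal Y: {P1, P2}: Calder→P1 5·19=95, Vance→P2 2·11=22, Farrow→P1 11·5=55, Orton→P2 7·15=105, Kent→P2 8·20=160, Brent→P2 2·6=12. Service 449; fixed 232; total 681.
Difference: |798 − 681| = 117.

Proposal Y is cheaper by 117.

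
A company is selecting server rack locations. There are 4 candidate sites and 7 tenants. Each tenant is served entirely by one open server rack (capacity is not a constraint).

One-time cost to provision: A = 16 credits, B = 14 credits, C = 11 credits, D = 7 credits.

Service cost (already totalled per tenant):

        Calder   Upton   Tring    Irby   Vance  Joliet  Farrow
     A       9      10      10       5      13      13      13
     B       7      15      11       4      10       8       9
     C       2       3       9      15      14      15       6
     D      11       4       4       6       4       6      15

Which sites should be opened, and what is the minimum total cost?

Open C and D; minimum total cost 49.

For any fixed open set, each tenant goes to its cheapest open site; total = fixed + service.
{C, D}: Calder→C 2, Upton→C 3, Tring→D 4, Irby→D 6, Vance→D 4, Joliet→D 6, Farrow→C 6. Service 31; fixed 18; total 49.
{D}: service 50 + fixed 7 = 57
{B, D}: service 38 + fixed 21 = 59
{A, B, C, D}: service 29 + fixed 48 = 77
(All 15 nonempty subsets were checked; C and D is lowest.)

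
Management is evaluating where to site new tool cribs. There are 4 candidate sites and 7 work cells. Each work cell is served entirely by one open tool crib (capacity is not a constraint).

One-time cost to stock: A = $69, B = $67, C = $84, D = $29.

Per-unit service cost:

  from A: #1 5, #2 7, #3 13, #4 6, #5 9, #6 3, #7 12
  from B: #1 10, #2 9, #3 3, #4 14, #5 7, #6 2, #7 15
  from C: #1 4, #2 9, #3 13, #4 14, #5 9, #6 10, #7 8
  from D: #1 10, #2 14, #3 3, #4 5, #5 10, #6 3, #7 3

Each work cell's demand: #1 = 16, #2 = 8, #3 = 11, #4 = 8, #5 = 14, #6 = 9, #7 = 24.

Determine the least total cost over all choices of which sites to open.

Minimum total cost: 532

For any fixed open set, each work cell goes to its cheapest open site; total = fixed + service.
{A, D}: #1→A 5·16=80, #2→A 7·8=56, #3→D 3·11=33, #4→D 5·8=40, #5→A 9·14=126, #6→A 3·9=27, #7→D 3·24=72. Service 434; fixed 98; total 532.
{C, D}: #1→C 4·16=64, #2→C 9·8=72, #3→D 3·11=33, #4→D 5·8=40, #5→C 9·14=126, #6→D 3·9=27, #7→D 3·24=72. Service 434; fixed 113; total 547.
{A, B, D}: service 397 + fixed 165 = 562
{A, B, C, D}: #1→C 4·16=64, #2→A 7·8=56, #3→B 3·11=33, #4→D 5·8=40, #5→B 7·14=98, #6→B 2·9=18, #7→D 3·24=72. Service 381; fixed 249; total 630.
(All 15 nonempty subsets were checked; A and D is lowest.)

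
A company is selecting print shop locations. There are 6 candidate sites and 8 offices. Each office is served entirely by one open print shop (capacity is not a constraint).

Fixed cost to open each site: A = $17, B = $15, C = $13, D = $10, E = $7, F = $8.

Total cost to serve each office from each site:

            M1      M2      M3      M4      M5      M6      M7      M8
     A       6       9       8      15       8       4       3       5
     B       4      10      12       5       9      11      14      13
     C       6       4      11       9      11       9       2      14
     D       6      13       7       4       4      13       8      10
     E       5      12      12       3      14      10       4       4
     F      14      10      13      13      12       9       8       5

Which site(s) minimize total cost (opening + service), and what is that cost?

For any fixed open set, each office goes to its cheapest open site; total = fixed + service.
{D, E}: M1→E 5, M2→E 12, M3→D 7, M4→E 3, M5→D 4, M6→E 10, M7→E 4, M8→E 4. Service 49; fixed 17; total 66.
{A, E}: service 44 + fixed 24 = 68
{C, D, E}: service 38 + fixed 30 = 68
{A, B, C, D, E, F}: M1→B 4, M2→C 4, M3→D 7, M4→E 3, M5→D 4, M6→A 4, M7→C 2, M8→E 4. Service 32; fixed 70; total 102.
No other subset beats 66.

Open D and E; minimum total cost 66.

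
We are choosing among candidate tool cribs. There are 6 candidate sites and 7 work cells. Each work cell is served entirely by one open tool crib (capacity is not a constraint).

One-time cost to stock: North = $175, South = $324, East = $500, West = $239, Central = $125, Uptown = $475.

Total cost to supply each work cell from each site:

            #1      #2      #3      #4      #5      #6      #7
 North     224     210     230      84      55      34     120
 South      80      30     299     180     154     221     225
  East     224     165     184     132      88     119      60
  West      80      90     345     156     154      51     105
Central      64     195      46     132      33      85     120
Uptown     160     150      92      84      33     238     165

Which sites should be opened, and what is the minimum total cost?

Open Central only; minimum total cost 800.

For any fixed open set, each work cell goes to its cheapest open site; total = fixed + service.
{Central}: #1→Central 64, #2→Central 195, #3→Central 46, #4→Central 132, #5→Central 33, #6→Central 85, #7→Central 120. Service 675; fixed 125; total 800.
{North, Central}: service 576 + fixed 300 = 876
{West, Central}: service 521 + fixed 364 = 885
{North, South, East, West, Central, Uptown}: service 351 + fixed 1838 = 2189
No other subset beats 800.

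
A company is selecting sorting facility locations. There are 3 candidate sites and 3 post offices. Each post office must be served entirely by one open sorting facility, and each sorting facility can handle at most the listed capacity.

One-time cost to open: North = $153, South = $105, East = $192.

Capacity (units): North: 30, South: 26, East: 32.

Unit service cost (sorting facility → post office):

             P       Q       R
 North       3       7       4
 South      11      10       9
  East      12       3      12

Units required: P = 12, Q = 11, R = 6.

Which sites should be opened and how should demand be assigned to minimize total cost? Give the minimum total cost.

Open {North}: P→North 3·12=36, Q→North 7·11=77, R→North 4·6=24.
Loads: North carries 29/30. Service 137; fixed 153; total 290.
Next best feasible plan costs 395.

Minimum total cost: 290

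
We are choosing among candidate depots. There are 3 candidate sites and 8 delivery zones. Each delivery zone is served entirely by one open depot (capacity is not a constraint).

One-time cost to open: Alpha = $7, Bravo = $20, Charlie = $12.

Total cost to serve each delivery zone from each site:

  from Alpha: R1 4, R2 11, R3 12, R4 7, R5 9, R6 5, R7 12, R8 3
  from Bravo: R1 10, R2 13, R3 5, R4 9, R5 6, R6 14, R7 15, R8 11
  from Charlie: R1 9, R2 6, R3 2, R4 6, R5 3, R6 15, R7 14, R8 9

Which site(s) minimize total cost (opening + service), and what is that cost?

For any fixed open set, each delivery zone goes to its cheapest open site; total = fixed + service.
{Alpha, Charlie}: R1→Alpha 4, R2→Charlie 6, R3→Charlie 2, R4→Charlie 6, R5→Charlie 3, R6→Alpha 5, R7→Alpha 12, R8→Alpha 3. Service 41; fixed 19; total 60.
{Alpha}: R1→Alpha 4, R2→Alpha 11, R3→Alpha 12, R4→Alpha 7, R5→Alpha 9, R6→Alpha 5, R7→Alpha 12, R8→Alpha 3. Service 63; fixed 7; total 70.
{Charlie}: R1→Charlie 9, R2→Charlie 6, R3→Charlie 2, R4→Charlie 6, R5→Charlie 3, R6→Charlie 15, R7→Charlie 14, R8→Charlie 9. Service 64; fixed 12; total 76.
{Alpha, Bravo, Charlie}: R1→Alpha 4, R2→Charlie 6, R3→Charlie 2, R4→Charlie 6, R5→Charlie 3, R6→Alpha 5, R7→Alpha 12, R8→Alpha 3. Service 41; fixed 39; total 80.
(All 7 nonempty subsets were checked; Alpha and Charlie is lowest.)

Open Alpha and Charlie; minimum total cost 60.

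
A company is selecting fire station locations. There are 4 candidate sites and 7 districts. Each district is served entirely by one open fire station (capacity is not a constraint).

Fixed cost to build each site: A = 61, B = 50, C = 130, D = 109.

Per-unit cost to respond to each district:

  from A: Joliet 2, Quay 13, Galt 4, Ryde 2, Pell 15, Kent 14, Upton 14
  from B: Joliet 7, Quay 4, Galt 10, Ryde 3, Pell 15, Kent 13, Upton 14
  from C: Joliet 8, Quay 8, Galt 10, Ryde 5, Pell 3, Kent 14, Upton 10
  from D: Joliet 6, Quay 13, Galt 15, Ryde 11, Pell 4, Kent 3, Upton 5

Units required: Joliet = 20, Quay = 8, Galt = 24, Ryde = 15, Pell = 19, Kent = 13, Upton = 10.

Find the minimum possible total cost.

Minimum total cost: 583

For any fixed open set, each district goes to its cheapest open site; total = fixed + service.
{A, B, D}: Joliet→A 2·20=40, Quay→B 4·8=32, Galt→A 4·24=96, Ryde→A 2·15=30, Pell→D 4·19=76, Kent→D 3·13=39, Upton→D 5·10=50. Service 363; fixed 220; total 583.
{A, D}: Joliet→A 2·20=40, Quay→A 13·8=104, Galt→A 4·24=96, Ryde→A 2·15=30, Pell→D 4·19=76, Kent→D 3·13=39, Upton→D 5·10=50. Service 435; fixed 170; total 605.
{A, C, D}: Joliet→A 2·20=40, Quay→C 8·8=64, Galt→A 4·24=96, Ryde→A 2·15=30, Pell→C 3·19=57, Kent→D 3·13=39, Upton→D 5·10=50. Service 376; fixed 300; total 676.
{A, B, C, D}: service 344 + fixed 350 = 694
No other subset beats 583.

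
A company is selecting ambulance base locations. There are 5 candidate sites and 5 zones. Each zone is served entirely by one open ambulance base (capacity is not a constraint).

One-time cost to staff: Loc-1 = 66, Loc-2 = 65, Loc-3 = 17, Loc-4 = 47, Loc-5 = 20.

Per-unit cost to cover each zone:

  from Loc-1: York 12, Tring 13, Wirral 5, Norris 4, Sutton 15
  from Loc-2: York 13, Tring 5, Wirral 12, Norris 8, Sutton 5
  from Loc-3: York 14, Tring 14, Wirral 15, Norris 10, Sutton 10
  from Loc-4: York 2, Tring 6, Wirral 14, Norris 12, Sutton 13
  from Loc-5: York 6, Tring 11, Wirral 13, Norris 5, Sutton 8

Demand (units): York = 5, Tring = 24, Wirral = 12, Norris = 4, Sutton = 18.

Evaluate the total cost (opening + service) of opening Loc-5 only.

Total cost: 634

Each zone is assigned to its cheapest site among the open ones.
{Loc-5}: York→Loc-5 6·5=30, Tring→Loc-5 11·24=264, Wirral→Loc-5 13·12=156, Norris→Loc-5 5·4=20, Sutton→Loc-5 8·18=144. Service 614; fixed 20; total 634.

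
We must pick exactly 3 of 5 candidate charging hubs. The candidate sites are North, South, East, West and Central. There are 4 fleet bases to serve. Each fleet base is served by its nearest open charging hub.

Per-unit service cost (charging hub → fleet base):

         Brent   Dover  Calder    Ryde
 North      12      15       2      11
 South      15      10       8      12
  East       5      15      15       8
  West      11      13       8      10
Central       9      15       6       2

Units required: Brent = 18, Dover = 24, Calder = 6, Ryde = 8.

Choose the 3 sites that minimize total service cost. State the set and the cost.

With exactly 3 open, each fleet base uses its cheapest among the chosen.
{South, East, Central}: Brent→East 5·18=90, Dover→South 10·24=240, Calder→Central 6·6=36, Ryde→Central 2·8=16. Service cost 382.
{North, South, East}: service cost 406
{North, South, Central}: service cost 430
Among all 10 size-3 choices, {South, East, Central} is lowest.

Choose South, East and Central; total service cost 382.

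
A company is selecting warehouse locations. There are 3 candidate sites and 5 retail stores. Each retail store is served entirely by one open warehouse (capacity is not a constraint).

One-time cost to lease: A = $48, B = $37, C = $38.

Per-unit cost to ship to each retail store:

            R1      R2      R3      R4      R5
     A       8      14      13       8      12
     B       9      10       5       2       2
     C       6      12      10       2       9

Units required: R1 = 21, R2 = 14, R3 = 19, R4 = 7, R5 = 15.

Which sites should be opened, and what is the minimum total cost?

For any fixed open set, each retail store goes to its cheapest open site; total = fixed + service.
{B, C}: R1→C 6·21=126, R2→B 10·14=140, R3→B 5·19=95, R4→B 2·7=14, R5→B 2·15=30. Service 405; fixed 75; total 480.
{B}: service 468 + fixed 37 = 505
{A, B, C}: service 405 + fixed 123 = 528
(All 7 nonempty subsets were checked; B and C is lowest.)

Open B and C; minimum total cost 480.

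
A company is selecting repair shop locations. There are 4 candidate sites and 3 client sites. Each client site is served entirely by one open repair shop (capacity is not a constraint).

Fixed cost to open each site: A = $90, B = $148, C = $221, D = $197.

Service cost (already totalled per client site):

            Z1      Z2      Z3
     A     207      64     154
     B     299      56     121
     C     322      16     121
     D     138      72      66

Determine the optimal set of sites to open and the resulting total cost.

Open D only; minimum total cost 473.

For any fixed open set, each client site goes to its cheapest open site; total = fixed + service.
{D}: Z1→D 138, Z2→D 72, Z3→D 66. Service 276; fixed 197; total 473.
{A}: Z1→A 207, Z2→A 64, Z3→A 154. Service 425; fixed 90; total 515.
{A, D}: Z1→D 138, Z2→A 64, Z3→D 66. Service 268; fixed 287; total 555.
{A, B, C, D}: Z1→D 138, Z2→C 16, Z3→D 66. Service 220; fixed 656; total 876.
No other subset beats 473.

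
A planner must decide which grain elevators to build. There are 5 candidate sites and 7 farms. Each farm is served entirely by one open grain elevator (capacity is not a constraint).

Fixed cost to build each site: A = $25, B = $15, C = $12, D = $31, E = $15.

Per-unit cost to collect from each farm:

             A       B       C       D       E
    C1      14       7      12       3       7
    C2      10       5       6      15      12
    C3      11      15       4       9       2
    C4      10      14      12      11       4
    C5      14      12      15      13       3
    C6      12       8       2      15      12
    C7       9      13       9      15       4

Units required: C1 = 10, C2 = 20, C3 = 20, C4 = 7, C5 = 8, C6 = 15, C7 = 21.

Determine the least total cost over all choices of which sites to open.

For any fixed open set, each farm goes to its cheapest open site; total = fixed + service.
{B, C, D, E}: C1→D 3·10=30, C2→B 5·20=100, C3→E 2·20=40, C4→E 4·7=28, C5→E 3·8=24, C6→C 2·15=30, C7→E 4·21=84. Service 336; fixed 73; total 409.
{C, D, E}: C1→D 3·10=30, C2→C 6·20=120, C3→E 2·20=40, C4→E 4·7=28, C5→E 3·8=24, C6→C 2·15=30, C7→E 4·21=84. Service 356; fixed 58; total 414.
{B, C, E}: C1→B 7·10=70, C2→B 5·20=100, C3→E 2·20=40, C4→E 4·7=28, C5→E 3·8=24, C6→C 2·15=30, C7→E 4·21=84. Service 376; fixed 42; total 418.
{A, B, C, D, E}: service 336 + fixed 98 = 434
No other subset beats 409.

Minimum total cost: 409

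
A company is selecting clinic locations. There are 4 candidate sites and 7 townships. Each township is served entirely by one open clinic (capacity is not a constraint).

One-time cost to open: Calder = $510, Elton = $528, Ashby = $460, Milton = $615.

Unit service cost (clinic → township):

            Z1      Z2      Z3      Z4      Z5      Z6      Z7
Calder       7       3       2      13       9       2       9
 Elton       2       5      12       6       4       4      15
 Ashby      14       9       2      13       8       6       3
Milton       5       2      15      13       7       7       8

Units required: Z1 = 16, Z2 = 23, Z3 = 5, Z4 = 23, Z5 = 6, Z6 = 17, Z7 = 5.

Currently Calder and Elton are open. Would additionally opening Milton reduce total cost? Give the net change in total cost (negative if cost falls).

Current service cost with {Calder, Elton}: 352.
Adding Milton: each township re-picks its cheapest; new service cost 324, saving 28.
Extra fixed cost: 615. Net change = 615 − 28 = 587.
(Totals: 1390 → 1977.)

No — net change +587 (cost rises by 587).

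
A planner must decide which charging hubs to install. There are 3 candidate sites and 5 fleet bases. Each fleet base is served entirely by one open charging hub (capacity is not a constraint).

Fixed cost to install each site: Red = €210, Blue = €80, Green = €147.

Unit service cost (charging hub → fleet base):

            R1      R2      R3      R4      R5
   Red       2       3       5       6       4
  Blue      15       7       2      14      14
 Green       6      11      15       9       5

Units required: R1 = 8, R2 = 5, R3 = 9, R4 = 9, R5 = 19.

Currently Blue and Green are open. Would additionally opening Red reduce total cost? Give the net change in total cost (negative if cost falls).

Current service cost with {Blue, Green}: 277.
Adding Red: each fleet base re-picks its cheapest; new service cost 179, saving 98.
Extra fixed cost: 210. Net change = 210 − 98 = 112.
(Totals: 504 → 616.)

No — net change +112 (cost rises by 112).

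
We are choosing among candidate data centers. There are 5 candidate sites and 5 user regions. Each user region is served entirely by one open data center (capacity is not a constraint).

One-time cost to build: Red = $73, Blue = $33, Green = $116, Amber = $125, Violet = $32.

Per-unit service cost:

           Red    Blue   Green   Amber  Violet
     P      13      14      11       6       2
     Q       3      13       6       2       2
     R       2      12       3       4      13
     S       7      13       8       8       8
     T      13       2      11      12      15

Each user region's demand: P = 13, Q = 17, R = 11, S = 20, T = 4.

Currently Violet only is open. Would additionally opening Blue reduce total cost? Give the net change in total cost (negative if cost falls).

Yes — net change −30 (cost falls by 30).

Current service cost with {Violet}: 423.
Adding Blue: each user region re-picks its cheapest; new service cost 360, saving 63.
Extra fixed cost: 33. Net change = 33 − 63 = -30.
(Totals: 455 → 425.)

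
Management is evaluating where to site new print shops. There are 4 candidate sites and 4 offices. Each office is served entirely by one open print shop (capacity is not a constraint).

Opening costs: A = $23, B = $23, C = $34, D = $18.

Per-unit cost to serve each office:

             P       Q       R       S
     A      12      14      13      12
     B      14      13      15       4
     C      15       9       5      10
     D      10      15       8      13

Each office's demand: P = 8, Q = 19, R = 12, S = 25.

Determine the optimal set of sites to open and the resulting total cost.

For any fixed open set, each office goes to its cheapest open site; total = fixed + service.
{B, C, D}: P→D 10·8=80, Q→C 9·19=171, R→C 5·12=60, S→B 4·25=100. Service 411; fixed 75; total 486.
{B, C}: service 443 + fixed 57 = 500
{A, B, C}: service 427 + fixed 80 = 507
{A, B, C, D}: P→D 10·8=80, Q→C 9·19=171, R→C 5·12=60, S→B 4·25=100. Service 411; fixed 98; total 509.
No other subset beats 486.

Open B, C and D; minimum total cost 486.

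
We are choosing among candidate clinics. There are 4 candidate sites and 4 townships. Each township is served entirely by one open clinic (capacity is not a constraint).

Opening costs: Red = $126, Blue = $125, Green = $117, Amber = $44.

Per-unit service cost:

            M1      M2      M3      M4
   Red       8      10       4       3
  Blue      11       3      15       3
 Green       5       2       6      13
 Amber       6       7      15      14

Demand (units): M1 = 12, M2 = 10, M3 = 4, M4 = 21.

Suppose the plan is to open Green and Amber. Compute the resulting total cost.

Total cost: 538

Each township is assigned to its cheapest site among the open ones.
{Green, Amber}: M1→Green 5·12=60, M2→Green 2·10=20, M3→Green 6·4=24, M4→Green 13·21=273. Service 377; fixed 161; total 538.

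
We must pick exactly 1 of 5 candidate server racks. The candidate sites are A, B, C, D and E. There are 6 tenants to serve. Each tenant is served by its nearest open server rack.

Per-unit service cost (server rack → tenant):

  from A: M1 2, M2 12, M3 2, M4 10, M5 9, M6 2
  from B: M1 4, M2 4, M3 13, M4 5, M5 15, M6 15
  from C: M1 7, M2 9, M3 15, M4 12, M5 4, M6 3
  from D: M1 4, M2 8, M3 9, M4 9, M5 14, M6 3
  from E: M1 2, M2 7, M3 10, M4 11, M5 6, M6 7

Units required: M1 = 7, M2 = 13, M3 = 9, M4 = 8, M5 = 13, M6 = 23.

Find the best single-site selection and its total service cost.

With exactly 1 open, each tenant uses its cheapest among the chosen.
{A}: M1→A 2·7=14, M2→A 12·13=156, M3→A 2·9=18, M4→A 10·8=80, M5→A 9·13=117, M6→A 2·23=46. Service cost 431.
{C}: service cost 518
{E}: service cost 522
Among all 5 size-1 choices, {A} is lowest.

Choose A only; total service cost 431.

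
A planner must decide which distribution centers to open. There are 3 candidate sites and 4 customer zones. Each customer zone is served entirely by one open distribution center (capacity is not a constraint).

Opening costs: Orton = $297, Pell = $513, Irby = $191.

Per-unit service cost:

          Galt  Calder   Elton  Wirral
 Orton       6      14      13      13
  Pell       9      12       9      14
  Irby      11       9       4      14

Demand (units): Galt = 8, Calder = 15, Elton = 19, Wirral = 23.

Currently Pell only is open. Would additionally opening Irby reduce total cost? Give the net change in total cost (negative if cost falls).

No — net change +51 (cost rises by 51).

Current service cost with {Pell}: 745.
Adding Irby: each customer zone re-picks its cheapest; new service cost 605, saving 140.
Extra fixed cost: 191. Net change = 191 − 140 = 51.
(Totals: 1258 → 1309.)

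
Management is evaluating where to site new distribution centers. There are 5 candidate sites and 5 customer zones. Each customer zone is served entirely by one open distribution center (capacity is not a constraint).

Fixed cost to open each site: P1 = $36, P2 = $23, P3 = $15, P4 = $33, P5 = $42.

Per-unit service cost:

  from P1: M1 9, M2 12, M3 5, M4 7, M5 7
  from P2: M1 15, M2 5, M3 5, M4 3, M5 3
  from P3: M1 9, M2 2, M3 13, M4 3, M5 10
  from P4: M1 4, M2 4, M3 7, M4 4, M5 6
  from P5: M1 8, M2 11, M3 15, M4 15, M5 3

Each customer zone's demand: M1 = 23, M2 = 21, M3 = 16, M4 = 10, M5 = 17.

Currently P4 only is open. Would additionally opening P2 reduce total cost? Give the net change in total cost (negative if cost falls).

Current service cost with {P4}: 430.
Adding P2: each customer zone re-picks its cheapest; new service cost 337, saving 93.
Extra fixed cost: 23. Net change = 23 − 93 = -70.
(Totals: 463 → 393.)

Yes — net change −70 (cost falls by 70).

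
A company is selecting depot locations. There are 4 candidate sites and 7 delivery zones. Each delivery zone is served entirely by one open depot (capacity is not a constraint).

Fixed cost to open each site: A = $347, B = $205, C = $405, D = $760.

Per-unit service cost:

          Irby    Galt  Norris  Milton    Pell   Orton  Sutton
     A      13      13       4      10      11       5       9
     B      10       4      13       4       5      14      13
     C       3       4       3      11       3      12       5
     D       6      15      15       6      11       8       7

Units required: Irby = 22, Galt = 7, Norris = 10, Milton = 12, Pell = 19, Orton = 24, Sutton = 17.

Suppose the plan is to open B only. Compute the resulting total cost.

Each delivery zone is assigned to its cheapest site among the open ones.
{B}: Irby→B 10·22=220, Galt→B 4·7=28, Norris→B 13·10=130, Milton→B 4·12=48, Pell→B 5·19=95, Orton→B 14·24=336, Sutton→B 13·17=221. Service 1078; fixed 205; total 1283.

Total cost: 1283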